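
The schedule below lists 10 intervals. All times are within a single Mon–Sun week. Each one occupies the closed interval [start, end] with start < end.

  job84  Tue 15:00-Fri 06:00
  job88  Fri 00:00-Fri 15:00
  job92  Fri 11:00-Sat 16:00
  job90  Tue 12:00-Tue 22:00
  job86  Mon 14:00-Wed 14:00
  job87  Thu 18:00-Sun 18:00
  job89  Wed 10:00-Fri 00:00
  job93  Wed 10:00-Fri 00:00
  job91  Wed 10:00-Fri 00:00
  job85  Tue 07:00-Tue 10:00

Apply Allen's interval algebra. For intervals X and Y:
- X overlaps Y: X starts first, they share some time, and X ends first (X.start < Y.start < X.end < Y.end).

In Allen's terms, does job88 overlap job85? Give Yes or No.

job88 = [Fri 00:00, Fri 15:00], job85 = [Tue 07:00, Tue 10:00].
Actual relation of job88 to job85: after.
Asked whether 'overlaps' holds → No.

No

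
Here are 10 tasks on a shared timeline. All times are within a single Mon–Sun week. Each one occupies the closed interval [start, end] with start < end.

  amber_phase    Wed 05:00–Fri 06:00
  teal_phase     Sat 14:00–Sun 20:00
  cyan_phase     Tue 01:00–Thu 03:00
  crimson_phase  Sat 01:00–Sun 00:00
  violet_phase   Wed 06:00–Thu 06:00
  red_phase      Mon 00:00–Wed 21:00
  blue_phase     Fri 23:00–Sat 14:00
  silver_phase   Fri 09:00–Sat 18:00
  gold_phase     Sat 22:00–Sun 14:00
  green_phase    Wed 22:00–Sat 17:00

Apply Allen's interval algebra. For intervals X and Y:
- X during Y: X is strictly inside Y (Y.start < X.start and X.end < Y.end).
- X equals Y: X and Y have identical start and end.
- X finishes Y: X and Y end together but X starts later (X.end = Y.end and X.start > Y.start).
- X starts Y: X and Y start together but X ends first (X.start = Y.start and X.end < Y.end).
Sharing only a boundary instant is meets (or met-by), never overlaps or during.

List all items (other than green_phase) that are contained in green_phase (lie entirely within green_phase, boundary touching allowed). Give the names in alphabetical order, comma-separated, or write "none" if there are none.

Target green_phase = [Wed 22:00, Sat 17:00].
amber_phase [Wed 05:00, Fri 06:00] → overlaps → no.
blue_phase [Fri 23:00, Sat 14:00] → during → yes.
crimson_phase [Sat 01:00, Sun 00:00] → overlapped-by → no.
cyan_phase [Tue 01:00, Thu 03:00] → overlaps → no.
gold_phase [Sat 22:00, Sun 14:00] → after → no.
red_phase [Mon 00:00, Wed 21:00] → before → no.
silver_phase [Fri 09:00, Sat 18:00] → overlapped-by → no.
teal_phase [Sat 14:00, Sun 20:00] → overlapped-by → no.
violet_phase [Wed 06:00, Thu 06:00] → overlaps → no.
Result: blue_phase.

blue_phase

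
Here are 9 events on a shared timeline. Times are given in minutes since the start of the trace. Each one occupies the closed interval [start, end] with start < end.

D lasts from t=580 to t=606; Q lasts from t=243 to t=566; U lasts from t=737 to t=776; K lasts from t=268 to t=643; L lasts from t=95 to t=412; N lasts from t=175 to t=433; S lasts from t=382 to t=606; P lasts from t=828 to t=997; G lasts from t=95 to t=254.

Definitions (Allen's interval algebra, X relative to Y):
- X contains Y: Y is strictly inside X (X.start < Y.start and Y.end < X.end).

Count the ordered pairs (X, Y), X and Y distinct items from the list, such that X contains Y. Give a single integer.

Checking all 72 ordered pairs for relation 'contains'; matching pairs in alphabetical order:
(K, D): K contains D ✓
(K, S): K contains S ✓
Count: 2.

2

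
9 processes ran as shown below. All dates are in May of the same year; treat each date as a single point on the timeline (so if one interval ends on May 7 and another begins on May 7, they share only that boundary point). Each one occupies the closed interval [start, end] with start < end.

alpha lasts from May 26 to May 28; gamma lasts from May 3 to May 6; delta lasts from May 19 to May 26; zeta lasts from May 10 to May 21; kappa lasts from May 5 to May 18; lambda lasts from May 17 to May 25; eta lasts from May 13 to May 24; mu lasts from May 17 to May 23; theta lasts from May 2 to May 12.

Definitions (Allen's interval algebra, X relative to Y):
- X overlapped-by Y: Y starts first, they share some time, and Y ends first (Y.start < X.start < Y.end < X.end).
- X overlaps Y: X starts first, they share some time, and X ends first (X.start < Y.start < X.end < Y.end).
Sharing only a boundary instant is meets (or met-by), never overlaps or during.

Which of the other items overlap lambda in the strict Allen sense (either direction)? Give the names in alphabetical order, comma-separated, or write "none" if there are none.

Target lambda = [May 17, May 25].
alpha [May 26, May 28] → after → no.
delta [May 19, May 26] → overlapped-by → yes.
eta [May 13, May 24] → overlaps → yes.
gamma [May 3, May 6] → before → no.
kappa [May 5, May 18] → overlaps → yes.
mu [May 17, May 23] → starts → no.
theta [May 2, May 12] → before → no.
zeta [May 10, May 21] → overlaps → yes.
Result: delta, eta, kappa, zeta.

delta, eta, kappa, zeta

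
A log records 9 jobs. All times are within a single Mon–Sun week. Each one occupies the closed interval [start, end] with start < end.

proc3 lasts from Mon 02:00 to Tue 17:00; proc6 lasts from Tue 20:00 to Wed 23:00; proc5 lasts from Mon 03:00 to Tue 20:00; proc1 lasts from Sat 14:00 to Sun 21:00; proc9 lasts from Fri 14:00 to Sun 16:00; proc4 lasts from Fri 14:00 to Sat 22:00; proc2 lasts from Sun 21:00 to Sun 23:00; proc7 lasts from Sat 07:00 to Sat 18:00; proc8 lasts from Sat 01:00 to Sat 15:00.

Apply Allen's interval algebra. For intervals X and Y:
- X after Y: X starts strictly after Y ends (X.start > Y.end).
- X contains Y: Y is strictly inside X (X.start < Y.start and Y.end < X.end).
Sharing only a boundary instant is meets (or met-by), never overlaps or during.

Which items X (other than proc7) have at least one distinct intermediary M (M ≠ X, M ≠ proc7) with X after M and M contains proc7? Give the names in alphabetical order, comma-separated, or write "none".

proc2

Target proc7 = [Sat 07:00, Sat 18:00].
Intermediaries M with M contains proc7: proc4, proc9.
Via proc4 — items with X after proc4: proc2.
Via proc9 — items with X after proc9: proc2.
Union: proc2.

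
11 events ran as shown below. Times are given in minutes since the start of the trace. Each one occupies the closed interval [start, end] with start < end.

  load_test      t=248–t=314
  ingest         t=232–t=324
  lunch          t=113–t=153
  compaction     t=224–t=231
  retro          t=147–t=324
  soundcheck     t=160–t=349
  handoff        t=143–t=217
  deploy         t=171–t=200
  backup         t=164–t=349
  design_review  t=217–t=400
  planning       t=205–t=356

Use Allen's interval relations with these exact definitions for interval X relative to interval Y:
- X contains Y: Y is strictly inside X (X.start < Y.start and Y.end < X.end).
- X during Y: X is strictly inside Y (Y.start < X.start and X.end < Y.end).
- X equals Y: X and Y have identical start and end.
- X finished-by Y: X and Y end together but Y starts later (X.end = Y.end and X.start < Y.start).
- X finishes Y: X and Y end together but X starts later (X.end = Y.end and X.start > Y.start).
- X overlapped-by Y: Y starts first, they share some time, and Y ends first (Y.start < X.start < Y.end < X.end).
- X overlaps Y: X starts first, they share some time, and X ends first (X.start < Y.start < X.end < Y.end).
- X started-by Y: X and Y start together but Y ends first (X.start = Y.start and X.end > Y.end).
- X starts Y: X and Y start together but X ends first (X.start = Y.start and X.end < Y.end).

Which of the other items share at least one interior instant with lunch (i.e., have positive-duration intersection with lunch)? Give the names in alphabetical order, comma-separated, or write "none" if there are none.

Target lunch = [t=113, t=153].
backup [t=164, t=349] → after → no.
compaction [t=224, t=231] → after → no.
deploy [t=171, t=200] → after → no.
design_review [t=217, t=400] → after → no.
handoff [t=143, t=217] → overlapped-by → yes.
ingest [t=232, t=324] → after → no.
load_test [t=248, t=314] → after → no.
planning [t=205, t=356] → after → no.
retro [t=147, t=324] → overlapped-by → yes.
soundcheck [t=160, t=349] → after → no.
Result: handoff, retro.

handoff, retro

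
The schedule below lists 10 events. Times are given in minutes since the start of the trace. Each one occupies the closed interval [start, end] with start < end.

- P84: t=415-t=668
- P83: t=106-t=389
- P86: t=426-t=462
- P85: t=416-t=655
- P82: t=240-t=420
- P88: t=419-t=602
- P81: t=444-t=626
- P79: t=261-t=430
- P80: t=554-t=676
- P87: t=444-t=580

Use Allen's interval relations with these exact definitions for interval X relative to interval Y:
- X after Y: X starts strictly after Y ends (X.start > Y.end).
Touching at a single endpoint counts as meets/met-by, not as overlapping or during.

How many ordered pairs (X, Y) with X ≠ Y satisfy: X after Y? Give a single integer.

Checking all 90 ordered pairs for relation 'after'; matching pairs in alphabetical order:
(P80, P79): P80 after P79 ✓
(P80, P82): P80 after P82 ✓
(P80, P83): P80 after P83 ✓
(P80, P86): P80 after P86 ✓
(P81, P79): P81 after P79 ✓
(P81, P82): P81 after P82 ✓
(P81, P83): P81 after P83 ✓
(P84, P83): P84 after P83 ✓
(P85, P83): P85 after P83 ✓
(P86, P82): P86 after P82 ✓
(P86, P83): P86 after P83 ✓
(P87, P79): P87 after P79 ✓
(P87, P82): P87 after P82 ✓
(P87, P83): P87 after P83 ✓
(P88, P83): P88 after P83 ✓
Count: 15.

15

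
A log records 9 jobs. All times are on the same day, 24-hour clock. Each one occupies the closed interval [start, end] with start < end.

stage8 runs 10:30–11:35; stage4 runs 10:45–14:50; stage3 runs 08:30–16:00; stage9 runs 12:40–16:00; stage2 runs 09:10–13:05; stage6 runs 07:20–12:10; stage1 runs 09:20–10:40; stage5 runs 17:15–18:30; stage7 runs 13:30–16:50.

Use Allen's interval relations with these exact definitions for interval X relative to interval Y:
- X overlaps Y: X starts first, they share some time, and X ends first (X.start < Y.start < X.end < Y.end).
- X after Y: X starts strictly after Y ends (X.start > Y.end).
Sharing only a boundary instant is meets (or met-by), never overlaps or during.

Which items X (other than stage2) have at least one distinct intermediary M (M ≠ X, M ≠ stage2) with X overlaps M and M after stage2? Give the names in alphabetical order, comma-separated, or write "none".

Target stage2 = [09:10, 13:05].
Intermediaries M with M after stage2: stage5, stage7.
Via stage5 — items with X overlaps stage5: none.
Via stage7 — items with X overlaps stage7: stage3, stage4, stage9.
Union: stage3, stage4, stage9.

stage3, stage4, stage9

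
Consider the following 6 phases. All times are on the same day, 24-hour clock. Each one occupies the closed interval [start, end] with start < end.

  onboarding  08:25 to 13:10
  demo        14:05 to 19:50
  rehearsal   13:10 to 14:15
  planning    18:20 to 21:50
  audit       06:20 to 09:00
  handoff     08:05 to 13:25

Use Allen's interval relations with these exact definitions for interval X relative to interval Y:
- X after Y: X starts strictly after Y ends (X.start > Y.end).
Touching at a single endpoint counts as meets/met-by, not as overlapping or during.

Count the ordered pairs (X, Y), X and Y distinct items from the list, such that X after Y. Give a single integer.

8

Checking all 30 ordered pairs for relation 'after'; matching pairs in alphabetical order:
(demo, audit): demo after audit ✓
(demo, handoff): demo after handoff ✓
(demo, onboarding): demo after onboarding ✓
(planning, audit): planning after audit ✓
(planning, handoff): planning after handoff ✓
(planning, onboarding): planning after onboarding ✓
(planning, rehearsal): planning after rehearsal ✓
(rehearsal, audit): rehearsal after audit ✓
Count: 8.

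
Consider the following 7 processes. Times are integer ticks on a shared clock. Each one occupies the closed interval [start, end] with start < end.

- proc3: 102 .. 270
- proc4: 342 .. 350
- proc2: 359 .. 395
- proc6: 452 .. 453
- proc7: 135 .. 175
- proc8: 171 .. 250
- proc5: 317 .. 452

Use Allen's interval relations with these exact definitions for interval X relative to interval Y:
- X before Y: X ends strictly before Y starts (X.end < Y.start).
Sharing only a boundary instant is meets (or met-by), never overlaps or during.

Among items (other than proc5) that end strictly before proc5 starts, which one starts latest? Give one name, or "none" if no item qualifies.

proc8

Target proc5 = [317, 452].
proc2 [359, 395] → during → excluded.
proc3 [102, 270] → before → candidate.
proc4 [342, 350] → during → excluded.
proc6 [452, 453] → met-by → excluded.
proc7 [135, 175] → before → candidate.
proc8 [171, 250] → before → candidate.
Among candidates, latest start is 171 → proc8.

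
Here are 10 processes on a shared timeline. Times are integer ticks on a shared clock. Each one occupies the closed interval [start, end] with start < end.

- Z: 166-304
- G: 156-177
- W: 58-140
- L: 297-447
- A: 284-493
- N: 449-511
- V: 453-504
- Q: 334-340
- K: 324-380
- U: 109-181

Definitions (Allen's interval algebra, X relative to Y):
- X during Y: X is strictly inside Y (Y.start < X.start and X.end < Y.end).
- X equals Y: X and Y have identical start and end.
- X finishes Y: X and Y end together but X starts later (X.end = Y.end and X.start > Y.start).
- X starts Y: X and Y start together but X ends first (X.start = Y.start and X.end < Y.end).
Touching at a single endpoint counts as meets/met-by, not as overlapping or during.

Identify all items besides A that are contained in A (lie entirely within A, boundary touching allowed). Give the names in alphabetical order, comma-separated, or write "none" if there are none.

Target A = [284, 493].
G [156, 177] → before → no.
K [324, 380] → during → yes.
L [297, 447] → during → yes.
N [449, 511] → overlapped-by → no.
Q [334, 340] → during → yes.
U [109, 181] → before → no.
V [453, 504] → overlapped-by → no.
W [58, 140] → before → no.
Z [166, 304] → overlaps → no.
Result: K, L, Q.

K, L, Q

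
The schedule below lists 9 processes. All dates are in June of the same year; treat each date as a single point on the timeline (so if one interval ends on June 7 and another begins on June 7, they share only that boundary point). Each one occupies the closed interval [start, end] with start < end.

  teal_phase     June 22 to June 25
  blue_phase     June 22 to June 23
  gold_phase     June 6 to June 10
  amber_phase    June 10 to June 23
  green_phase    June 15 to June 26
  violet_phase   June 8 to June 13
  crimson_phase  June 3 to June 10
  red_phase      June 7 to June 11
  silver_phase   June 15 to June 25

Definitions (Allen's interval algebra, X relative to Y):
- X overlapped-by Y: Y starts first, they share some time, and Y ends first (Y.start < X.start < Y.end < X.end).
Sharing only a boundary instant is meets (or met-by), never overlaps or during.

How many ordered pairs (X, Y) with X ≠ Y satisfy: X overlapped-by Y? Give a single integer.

Checking all 72 ordered pairs for relation 'overlapped-by'; matching pairs in alphabetical order:
(amber_phase, red_phase): amber_phase overlapped-by red_phase ✓
(amber_phase, violet_phase): amber_phase overlapped-by violet_phase ✓
(green_phase, amber_phase): green_phase overlapped-by amber_phase ✓
(red_phase, crimson_phase): red_phase overlapped-by crimson_phase ✓
(red_phase, gold_phase): red_phase overlapped-by gold_phase ✓
(silver_phase, amber_phase): silver_phase overlapped-by amber_phase ✓
(teal_phase, amber_phase): teal_phase overlapped-by amber_phase ✓
(violet_phase, crimson_phase): violet_phase overlapped-by crimson_phase ✓
(violet_phase, gold_phase): violet_phase overlapped-by gold_phase ✓
(violet_phase, red_phase): violet_phase overlapped-by red_phase ✓
Count: 10.

10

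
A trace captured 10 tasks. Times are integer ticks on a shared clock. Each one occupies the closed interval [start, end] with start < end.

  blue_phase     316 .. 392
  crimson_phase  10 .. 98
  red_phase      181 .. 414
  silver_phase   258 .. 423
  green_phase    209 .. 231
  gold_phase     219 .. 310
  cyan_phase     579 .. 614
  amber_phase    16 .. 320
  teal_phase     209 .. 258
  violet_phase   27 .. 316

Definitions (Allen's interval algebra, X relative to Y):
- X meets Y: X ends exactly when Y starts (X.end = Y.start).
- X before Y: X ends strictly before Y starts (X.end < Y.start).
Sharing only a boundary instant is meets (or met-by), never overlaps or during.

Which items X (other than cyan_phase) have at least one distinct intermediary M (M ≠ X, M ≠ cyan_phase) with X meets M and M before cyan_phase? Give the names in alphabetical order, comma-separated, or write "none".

Target cyan_phase = [579, 614].
Intermediaries M with M before cyan_phase: amber_phase, blue_phase, crimson_phase, gold_phase, green_phase, red_phase, silver_phase, teal_phase, violet_phase.
Via amber_phase — items with X meets amber_phase: none.
Via blue_phase — items with X meets blue_phase: violet_phase.
Via crimson_phase — items with X meets crimson_phase: none.
Via gold_phase — items with X meets gold_phase: none.
Via green_phase — items with X meets green_phase: none.
Via red_phase — items with X meets red_phase: none.
Via silver_phase — items with X meets silver_phase: teal_phase.
Via teal_phase — items with X meets teal_phase: none.
Via violet_phase — items with X meets violet_phase: none.
Union: teal_phase, violet_phase.

teal_phase, violet_phase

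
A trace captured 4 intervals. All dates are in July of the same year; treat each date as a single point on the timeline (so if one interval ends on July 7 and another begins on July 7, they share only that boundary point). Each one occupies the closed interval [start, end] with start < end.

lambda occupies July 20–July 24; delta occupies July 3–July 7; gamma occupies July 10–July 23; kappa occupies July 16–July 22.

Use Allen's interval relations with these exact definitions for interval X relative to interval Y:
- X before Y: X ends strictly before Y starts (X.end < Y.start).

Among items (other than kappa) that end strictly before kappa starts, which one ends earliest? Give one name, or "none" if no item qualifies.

delta

Target kappa = [July 16, July 22].
delta [July 3, July 7] → before → candidate.
gamma [July 10, July 23] → contains → excluded.
lambda [July 20, July 24] → overlapped-by → excluded.
Among candidates, earliest end is July 7 → delta.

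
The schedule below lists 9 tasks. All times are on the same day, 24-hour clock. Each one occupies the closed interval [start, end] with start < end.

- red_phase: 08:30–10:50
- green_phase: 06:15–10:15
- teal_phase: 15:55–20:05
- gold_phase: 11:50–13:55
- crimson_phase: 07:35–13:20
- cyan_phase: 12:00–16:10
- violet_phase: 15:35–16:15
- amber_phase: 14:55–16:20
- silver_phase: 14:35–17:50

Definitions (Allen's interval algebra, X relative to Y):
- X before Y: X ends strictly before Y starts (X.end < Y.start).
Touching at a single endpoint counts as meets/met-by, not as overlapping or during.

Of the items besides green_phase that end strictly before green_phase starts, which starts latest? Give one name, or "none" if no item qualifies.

Target green_phase = [06:15, 10:15].
amber_phase [14:55, 16:20] → after → excluded.
crimson_phase [07:35, 13:20] → overlapped-by → excluded.
cyan_phase [12:00, 16:10] → after → excluded.
gold_phase [11:50, 13:55] → after → excluded.
red_phase [08:30, 10:50] → overlapped-by → excluded.
silver_phase [14:35, 17:50] → after → excluded.
teal_phase [15:55, 20:05] → after → excluded.
violet_phase [15:35, 16:15] → after → excluded.
No candidates → none.

none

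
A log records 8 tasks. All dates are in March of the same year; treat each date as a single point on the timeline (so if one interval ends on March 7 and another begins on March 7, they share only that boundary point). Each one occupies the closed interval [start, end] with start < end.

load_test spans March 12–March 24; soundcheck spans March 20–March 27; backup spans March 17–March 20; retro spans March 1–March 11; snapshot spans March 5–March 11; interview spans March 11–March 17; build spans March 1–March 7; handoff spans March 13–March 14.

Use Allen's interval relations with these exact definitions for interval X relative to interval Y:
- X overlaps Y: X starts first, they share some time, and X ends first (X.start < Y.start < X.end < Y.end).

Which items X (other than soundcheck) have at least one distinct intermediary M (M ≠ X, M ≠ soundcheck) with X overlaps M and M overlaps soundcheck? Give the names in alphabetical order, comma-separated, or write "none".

Target soundcheck = [March 20, March 27].
Intermediaries M with M overlaps soundcheck: load_test.
Via load_test — items with X overlaps load_test: interview.
Union: interview.

interview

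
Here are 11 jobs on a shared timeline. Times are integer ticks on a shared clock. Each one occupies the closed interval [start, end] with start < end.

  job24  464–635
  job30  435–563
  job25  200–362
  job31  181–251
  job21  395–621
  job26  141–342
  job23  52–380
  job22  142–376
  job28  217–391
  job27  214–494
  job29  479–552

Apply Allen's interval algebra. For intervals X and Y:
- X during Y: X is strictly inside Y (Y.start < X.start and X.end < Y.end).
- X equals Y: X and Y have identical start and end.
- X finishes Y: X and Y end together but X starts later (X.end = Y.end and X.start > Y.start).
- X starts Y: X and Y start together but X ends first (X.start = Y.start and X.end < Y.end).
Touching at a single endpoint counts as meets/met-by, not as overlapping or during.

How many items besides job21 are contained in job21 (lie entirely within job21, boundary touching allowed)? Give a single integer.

2

Target job21 = [395, 621].
job22 [142, 376] → before → no.
job23 [52, 380] → before → no.
job24 [464, 635] → overlapped-by → no.
job25 [200, 362] → before → no.
job26 [141, 342] → before → no.
job27 [214, 494] → overlaps → no.
job28 [217, 391] → before → no.
job29 [479, 552] → during → counts.
job30 [435, 563] → during → counts.
job31 [181, 251] → before → no.
Total: 2.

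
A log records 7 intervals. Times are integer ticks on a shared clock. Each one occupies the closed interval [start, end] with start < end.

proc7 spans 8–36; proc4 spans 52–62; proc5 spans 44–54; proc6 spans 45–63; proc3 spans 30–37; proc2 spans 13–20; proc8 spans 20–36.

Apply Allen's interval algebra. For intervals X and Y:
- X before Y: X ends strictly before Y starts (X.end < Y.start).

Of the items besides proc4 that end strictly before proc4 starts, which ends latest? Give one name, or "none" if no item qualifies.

proc3

Target proc4 = [52, 62].
proc2 [13, 20] → before → candidate.
proc3 [30, 37] → before → candidate.
proc5 [44, 54] → overlaps → excluded.
proc6 [45, 63] → contains → excluded.
proc7 [8, 36] → before → candidate.
proc8 [20, 36] → before → candidate.
Among candidates, latest end is 37 → proc3.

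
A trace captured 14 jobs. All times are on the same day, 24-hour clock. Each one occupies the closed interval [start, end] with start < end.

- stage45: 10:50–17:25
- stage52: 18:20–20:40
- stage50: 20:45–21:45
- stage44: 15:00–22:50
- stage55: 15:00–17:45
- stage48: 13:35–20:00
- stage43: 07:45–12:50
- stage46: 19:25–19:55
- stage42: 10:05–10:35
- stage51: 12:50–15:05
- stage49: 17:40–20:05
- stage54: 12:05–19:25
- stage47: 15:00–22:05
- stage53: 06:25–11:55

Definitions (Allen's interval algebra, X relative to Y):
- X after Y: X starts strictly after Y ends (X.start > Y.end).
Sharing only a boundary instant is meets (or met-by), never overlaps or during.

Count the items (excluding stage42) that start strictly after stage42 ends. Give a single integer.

11

Target stage42 = [10:05, 10:35].
stage43 [07:45, 12:50] → contains → no.
stage44 [15:00, 22:50] → after → counts.
stage45 [10:50, 17:25] → after → counts.
stage46 [19:25, 19:55] → after → counts.
stage47 [15:00, 22:05] → after → counts.
stage48 [13:35, 20:00] → after → counts.
stage49 [17:40, 20:05] → after → counts.
stage50 [20:45, 21:45] → after → counts.
stage51 [12:50, 15:05] → after → counts.
stage52 [18:20, 20:40] → after → counts.
stage53 [06:25, 11:55] → contains → no.
stage54 [12:05, 19:25] → after → counts.
stage55 [15:00, 17:45] → after → counts.
Total: 11.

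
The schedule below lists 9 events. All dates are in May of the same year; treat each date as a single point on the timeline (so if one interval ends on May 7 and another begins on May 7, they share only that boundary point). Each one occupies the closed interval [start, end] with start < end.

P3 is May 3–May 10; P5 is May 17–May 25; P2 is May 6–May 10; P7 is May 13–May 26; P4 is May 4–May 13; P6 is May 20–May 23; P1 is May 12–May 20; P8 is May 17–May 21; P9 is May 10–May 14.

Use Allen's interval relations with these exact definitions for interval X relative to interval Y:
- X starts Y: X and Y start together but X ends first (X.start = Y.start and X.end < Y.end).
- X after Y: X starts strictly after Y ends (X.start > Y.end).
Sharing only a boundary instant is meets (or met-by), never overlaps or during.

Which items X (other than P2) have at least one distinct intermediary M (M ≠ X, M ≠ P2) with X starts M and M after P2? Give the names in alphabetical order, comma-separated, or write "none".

P8

Target P2 = [May 6, May 10].
Intermediaries M with M after P2: P1, P5, P6, P7, P8.
Via P1 — items with X starts P1: none.
Via P5 — items with X starts P5: P8.
Via P6 — items with X starts P6: none.
Via P7 — items with X starts P7: none.
Via P8 — items with X starts P8: none.
Union: P8.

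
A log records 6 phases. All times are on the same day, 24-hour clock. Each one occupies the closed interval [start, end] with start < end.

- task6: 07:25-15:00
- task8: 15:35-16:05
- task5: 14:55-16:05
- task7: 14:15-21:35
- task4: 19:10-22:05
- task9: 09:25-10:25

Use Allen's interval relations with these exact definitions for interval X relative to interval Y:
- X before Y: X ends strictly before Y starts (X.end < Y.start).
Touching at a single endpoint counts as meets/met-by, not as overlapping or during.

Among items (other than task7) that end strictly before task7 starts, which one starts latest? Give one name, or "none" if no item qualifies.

Target task7 = [14:15, 21:35].
task4 [19:10, 22:05] → overlapped-by → excluded.
task5 [14:55, 16:05] → during → excluded.
task6 [07:25, 15:00] → overlaps → excluded.
task8 [15:35, 16:05] → during → excluded.
task9 [09:25, 10:25] → before → candidate.
Among candidates, latest start is 09:25 → task9.

task9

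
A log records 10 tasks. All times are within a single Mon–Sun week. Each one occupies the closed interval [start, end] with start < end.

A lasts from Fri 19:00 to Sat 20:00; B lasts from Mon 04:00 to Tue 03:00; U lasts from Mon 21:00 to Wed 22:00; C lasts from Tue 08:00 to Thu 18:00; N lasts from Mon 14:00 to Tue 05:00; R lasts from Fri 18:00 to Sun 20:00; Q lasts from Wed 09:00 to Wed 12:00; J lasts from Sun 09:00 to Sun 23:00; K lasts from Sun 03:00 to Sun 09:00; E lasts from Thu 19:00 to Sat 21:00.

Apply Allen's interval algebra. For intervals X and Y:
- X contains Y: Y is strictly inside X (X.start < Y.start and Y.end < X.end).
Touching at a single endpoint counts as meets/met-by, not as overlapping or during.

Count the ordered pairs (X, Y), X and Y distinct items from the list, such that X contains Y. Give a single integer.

Checking all 90 ordered pairs for relation 'contains'; matching pairs in alphabetical order:
(C, Q): C contains Q ✓
(E, A): E contains A ✓
(R, A): R contains A ✓
(R, K): R contains K ✓
(U, Q): U contains Q ✓
Count: 5.

5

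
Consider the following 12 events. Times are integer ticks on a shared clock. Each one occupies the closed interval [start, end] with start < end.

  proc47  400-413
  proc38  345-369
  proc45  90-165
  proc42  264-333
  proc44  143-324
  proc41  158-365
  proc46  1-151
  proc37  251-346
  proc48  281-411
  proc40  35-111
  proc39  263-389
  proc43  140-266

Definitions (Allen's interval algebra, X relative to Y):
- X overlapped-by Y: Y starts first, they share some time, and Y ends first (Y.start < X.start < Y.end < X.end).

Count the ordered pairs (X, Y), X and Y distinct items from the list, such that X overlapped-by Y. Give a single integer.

Checking all 132 ordered pairs for relation 'overlapped-by'; matching pairs in alphabetical order:
(proc37, proc43): proc37 overlapped-by proc43 ✓
(proc37, proc44): proc37 overlapped-by proc44 ✓
(proc38, proc37): proc38 overlapped-by proc37 ✓
(proc38, proc41): proc38 overlapped-by proc41 ✓
(proc39, proc37): proc39 overlapped-by proc37 ✓
(proc39, proc41): proc39 overlapped-by proc41 ✓
(proc39, proc43): proc39 overlapped-by proc43 ✓
(proc39, proc44): proc39 overlapped-by proc44 ✓
(proc41, proc43): proc41 overlapped-by proc43 ✓
(proc41, proc44): proc41 overlapped-by proc44 ✓
(proc41, proc45): proc41 overlapped-by proc45 ✓
(proc42, proc43): proc42 overlapped-by proc43 ✓
(proc42, proc44): proc42 overlapped-by proc44 ✓
(proc43, proc45): proc43 overlapped-by proc45 ✓
(proc43, proc46): proc43 overlapped-by proc46 ✓
(proc44, proc43): proc44 overlapped-by proc43 ✓
(proc44, proc45): proc44 overlapped-by proc45 ✓
(proc44, proc46): proc44 overlapped-by proc46 ✓
(proc45, proc40): proc45 overlapped-by proc40 ✓
(proc45, proc46): proc45 overlapped-by proc46 ✓
(proc47, proc48): proc47 overlapped-by proc48 ✓
(proc48, proc37): proc48 overlapped-by proc37 ✓
(proc48, proc39): proc48 overlapped-by proc39 ✓
(proc48, proc41): proc48 overlapped-by proc41 ✓
... plus 2 further pairs not listed.
Count: 26.

26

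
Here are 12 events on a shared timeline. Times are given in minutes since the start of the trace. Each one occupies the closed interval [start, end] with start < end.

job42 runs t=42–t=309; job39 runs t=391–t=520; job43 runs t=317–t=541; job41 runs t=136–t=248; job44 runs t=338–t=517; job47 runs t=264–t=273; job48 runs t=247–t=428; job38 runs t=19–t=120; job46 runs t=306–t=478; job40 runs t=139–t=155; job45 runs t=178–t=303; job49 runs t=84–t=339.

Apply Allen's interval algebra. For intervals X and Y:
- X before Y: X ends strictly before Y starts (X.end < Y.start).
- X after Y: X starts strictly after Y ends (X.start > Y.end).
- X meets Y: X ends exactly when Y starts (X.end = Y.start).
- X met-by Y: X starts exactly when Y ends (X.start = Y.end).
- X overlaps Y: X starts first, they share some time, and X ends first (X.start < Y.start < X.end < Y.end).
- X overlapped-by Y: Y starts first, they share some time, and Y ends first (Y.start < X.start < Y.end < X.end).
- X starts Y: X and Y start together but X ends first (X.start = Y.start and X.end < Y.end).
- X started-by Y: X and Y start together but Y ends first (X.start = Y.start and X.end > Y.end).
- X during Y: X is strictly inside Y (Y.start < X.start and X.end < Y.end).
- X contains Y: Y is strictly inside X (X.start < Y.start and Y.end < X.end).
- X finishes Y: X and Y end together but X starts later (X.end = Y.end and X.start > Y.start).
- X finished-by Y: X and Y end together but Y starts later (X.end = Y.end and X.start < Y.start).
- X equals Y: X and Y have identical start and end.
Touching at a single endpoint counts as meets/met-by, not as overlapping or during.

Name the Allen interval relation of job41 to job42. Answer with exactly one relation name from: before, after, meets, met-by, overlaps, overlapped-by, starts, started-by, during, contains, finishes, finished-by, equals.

during

job41 = [t=136, t=248]; job42 = [t=42, t=309].
Compare endpoints: job41.start > job42.start, job41.start < job42.end, job41.end > job42.start, job41.end < job42.end.
That pattern is 'during'.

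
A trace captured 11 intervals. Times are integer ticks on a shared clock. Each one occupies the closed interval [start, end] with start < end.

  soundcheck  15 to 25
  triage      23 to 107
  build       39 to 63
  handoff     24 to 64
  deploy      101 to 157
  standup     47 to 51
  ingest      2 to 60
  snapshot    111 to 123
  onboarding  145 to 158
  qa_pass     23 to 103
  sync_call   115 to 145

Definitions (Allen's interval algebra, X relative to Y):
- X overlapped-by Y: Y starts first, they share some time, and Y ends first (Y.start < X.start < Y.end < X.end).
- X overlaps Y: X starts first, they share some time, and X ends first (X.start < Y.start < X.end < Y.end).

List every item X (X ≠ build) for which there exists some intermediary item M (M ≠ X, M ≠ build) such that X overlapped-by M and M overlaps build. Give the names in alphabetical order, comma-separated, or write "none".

Target build = [39, 63].
Intermediaries M with M overlaps build: ingest.
Via ingest — items with X overlapped-by ingest: handoff, qa_pass, triage.
Union: handoff, qa_pass, triage.

handoff, qa_pass, triage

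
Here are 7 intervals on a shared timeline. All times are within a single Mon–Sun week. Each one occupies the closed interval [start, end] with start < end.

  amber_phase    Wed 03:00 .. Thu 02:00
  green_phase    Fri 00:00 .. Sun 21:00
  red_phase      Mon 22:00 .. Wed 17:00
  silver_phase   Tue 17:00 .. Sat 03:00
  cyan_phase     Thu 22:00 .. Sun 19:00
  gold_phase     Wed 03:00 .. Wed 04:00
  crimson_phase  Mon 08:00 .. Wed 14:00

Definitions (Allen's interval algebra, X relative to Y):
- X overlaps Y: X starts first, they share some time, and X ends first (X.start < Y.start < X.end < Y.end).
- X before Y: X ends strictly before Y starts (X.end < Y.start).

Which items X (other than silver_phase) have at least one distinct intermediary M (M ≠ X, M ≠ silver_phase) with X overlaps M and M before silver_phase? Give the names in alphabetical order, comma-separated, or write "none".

Target silver_phase = [Tue 17:00, Sat 03:00].
Intermediaries M with M before silver_phase: none.
Union: none.

none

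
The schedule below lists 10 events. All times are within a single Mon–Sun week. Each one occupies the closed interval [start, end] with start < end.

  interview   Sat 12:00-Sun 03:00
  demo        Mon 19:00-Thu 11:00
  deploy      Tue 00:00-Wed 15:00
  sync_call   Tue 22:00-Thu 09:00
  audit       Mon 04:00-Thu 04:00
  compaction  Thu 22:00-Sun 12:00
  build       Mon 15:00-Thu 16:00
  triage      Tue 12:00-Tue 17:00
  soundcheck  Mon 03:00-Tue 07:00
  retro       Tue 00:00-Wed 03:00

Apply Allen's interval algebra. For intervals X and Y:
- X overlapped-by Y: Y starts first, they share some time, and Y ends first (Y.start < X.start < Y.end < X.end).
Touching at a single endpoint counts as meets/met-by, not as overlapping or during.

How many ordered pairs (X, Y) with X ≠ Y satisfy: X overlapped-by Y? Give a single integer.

Checking all 90 ordered pairs for relation 'overlapped-by'; matching pairs in alphabetical order:
(audit, soundcheck): audit overlapped-by soundcheck ✓
(build, audit): build overlapped-by audit ✓
(build, soundcheck): build overlapped-by soundcheck ✓
(demo, audit): demo overlapped-by audit ✓
(demo, soundcheck): demo overlapped-by soundcheck ✓
(deploy, soundcheck): deploy overlapped-by soundcheck ✓
(retro, soundcheck): retro overlapped-by soundcheck ✓
(sync_call, audit): sync_call overlapped-by audit ✓
(sync_call, deploy): sync_call overlapped-by deploy ✓
(sync_call, retro): sync_call overlapped-by retro ✓
Count: 10.

10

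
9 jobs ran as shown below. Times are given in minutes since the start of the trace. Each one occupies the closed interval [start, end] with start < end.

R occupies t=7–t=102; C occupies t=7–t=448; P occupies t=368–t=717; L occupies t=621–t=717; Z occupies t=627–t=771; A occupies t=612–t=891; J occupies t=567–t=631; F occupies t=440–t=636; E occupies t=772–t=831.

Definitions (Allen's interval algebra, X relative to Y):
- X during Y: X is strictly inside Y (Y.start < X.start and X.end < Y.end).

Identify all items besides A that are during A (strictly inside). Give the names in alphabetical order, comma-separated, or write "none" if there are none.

E, L, Z

Target A = [t=612, t=891].
C [t=7, t=448] → before → no.
E [t=772, t=831] → during → yes.
F [t=440, t=636] → overlaps → no.
J [t=567, t=631] → overlaps → no.
L [t=621, t=717] → during → yes.
P [t=368, t=717] → overlaps → no.
R [t=7, t=102] → before → no.
Z [t=627, t=771] → during → yes.
Result: E, L, Z.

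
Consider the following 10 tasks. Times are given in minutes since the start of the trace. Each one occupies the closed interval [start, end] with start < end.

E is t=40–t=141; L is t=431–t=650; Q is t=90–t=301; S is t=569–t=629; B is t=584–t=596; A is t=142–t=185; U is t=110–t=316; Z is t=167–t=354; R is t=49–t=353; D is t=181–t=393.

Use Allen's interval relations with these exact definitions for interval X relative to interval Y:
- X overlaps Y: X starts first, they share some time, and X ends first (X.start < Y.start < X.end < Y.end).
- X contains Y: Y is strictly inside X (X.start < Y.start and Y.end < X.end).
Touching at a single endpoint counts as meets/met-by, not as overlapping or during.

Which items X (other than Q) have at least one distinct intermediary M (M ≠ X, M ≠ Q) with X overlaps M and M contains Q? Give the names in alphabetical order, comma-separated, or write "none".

E

Target Q = [t=90, t=301].
Intermediaries M with M contains Q: R.
Via R — items with X overlaps R: E.
Union: E.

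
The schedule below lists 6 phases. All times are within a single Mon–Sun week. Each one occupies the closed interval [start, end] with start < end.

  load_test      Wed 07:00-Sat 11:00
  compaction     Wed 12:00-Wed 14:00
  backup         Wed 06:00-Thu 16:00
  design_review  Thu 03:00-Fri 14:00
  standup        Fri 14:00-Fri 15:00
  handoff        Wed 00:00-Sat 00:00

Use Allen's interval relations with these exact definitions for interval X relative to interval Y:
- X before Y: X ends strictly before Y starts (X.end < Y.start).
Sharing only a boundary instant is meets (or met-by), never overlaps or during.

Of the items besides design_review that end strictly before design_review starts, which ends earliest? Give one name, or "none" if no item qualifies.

compaction

Target design_review = [Thu 03:00, Fri 14:00].
backup [Wed 06:00, Thu 16:00] → overlaps → excluded.
compaction [Wed 12:00, Wed 14:00] → before → candidate.
handoff [Wed 00:00, Sat 00:00] → contains → excluded.
load_test [Wed 07:00, Sat 11:00] → contains → excluded.
standup [Fri 14:00, Fri 15:00] → met-by → excluded.
Among candidates, earliest end is Wed 14:00 → compaction.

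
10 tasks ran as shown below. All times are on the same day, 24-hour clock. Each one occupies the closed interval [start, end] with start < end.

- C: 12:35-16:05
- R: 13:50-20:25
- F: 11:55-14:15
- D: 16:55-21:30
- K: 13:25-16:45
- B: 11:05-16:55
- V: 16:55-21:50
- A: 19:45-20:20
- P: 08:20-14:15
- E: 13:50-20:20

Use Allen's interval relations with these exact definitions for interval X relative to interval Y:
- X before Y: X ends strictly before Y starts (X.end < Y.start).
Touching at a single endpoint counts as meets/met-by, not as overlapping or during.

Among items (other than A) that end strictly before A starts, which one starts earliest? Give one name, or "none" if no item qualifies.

Target A = [19:45, 20:20].
B [11:05, 16:55] → before → candidate.
C [12:35, 16:05] → before → candidate.
D [16:55, 21:30] → contains → excluded.
E [13:50, 20:20] → finished-by → excluded.
F [11:55, 14:15] → before → candidate.
K [13:25, 16:45] → before → candidate.
P [08:20, 14:15] → before → candidate.
R [13:50, 20:25] → contains → excluded.
V [16:55, 21:50] → contains → excluded.
Among candidates, earliest start is 08:20 → P.

P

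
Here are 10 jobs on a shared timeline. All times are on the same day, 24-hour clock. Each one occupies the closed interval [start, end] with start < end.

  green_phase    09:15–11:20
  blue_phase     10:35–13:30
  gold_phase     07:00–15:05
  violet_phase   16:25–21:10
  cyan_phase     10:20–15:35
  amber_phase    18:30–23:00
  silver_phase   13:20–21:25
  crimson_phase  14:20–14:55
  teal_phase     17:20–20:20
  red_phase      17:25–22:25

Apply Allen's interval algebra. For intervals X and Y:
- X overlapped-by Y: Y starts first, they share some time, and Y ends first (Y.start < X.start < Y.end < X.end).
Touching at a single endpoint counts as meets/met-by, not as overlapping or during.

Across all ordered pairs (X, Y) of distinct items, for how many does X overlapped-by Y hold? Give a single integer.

13

Checking all 90 ordered pairs for relation 'overlapped-by'; matching pairs in alphabetical order:
(amber_phase, red_phase): amber_phase overlapped-by red_phase ✓
(amber_phase, silver_phase): amber_phase overlapped-by silver_phase ✓
(amber_phase, teal_phase): amber_phase overlapped-by teal_phase ✓
(amber_phase, violet_phase): amber_phase overlapped-by violet_phase ✓
(blue_phase, green_phase): blue_phase overlapped-by green_phase ✓
(cyan_phase, gold_phase): cyan_phase overlapped-by gold_phase ✓
(cyan_phase, green_phase): cyan_phase overlapped-by green_phase ✓
(red_phase, silver_phase): red_phase overlapped-by silver_phase ✓
(red_phase, teal_phase): red_phase overlapped-by teal_phase ✓
(red_phase, violet_phase): red_phase overlapped-by violet_phase ✓
(silver_phase, blue_phase): silver_phase overlapped-by blue_phase ✓
(silver_phase, cyan_phase): silver_phase overlapped-by cyan_phase ✓
(silver_phase, gold_phase): silver_phase overlapped-by gold_phase ✓
Count: 13.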